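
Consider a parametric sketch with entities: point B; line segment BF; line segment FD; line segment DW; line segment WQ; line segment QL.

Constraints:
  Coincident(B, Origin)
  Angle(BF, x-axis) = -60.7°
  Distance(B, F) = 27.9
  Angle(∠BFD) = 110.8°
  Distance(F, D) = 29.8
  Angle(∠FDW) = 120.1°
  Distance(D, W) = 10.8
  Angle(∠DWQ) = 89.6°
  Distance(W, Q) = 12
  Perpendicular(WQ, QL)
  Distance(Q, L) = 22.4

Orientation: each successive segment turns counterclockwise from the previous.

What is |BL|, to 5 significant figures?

38.368

B is at the origin; BF runs at -60.7° with length 27.9, so F = (13.654, -24.331). ∠BFD = 110.8° gives FD at 8.5000° from the x-axis; with |FD| = 29.8, D = (43.126, -19.926). ∠FDW = 120.1° gives DW at 68.400° from the x-axis; with |DW| = 10.8, W = (47.102, -9.8844). ∠DWQ = 89.6° gives WQ at 158.80° from the x-axis; with |WQ| = 12.0, Q = (35.914, -5.5449). WQ ⟂ QL, so QL runs at -111.20°; with |QL| = 22.4, L = (27.814, -26.429). Then |BL| = |L − B| = 38.368.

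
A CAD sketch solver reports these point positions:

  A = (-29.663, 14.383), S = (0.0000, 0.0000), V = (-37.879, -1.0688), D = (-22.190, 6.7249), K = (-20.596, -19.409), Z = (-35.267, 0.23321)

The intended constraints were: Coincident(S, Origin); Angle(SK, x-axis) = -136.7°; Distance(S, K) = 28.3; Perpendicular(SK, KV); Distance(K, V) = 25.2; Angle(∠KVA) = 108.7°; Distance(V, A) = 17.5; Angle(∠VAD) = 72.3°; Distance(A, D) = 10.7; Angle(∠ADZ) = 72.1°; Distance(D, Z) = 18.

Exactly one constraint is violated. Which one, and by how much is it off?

Distance(D, Z) = 18 — off by 3.40.

S = (0.00, 0.00) ✓; SK at -136.7° ✓; |SK| = 28.30 ✓; ∠(SK, KV) = 90.00° ✓; |KV| = 25.20 ✓; ∠KVA = 108.7° ✓; |VA| = 17.50 ✓; ∠VAD = 72.30° ✓; |AD| = 10.70 ✓; ∠ADZ = 72.10° ✓; |DZ| = 14.60 ✗.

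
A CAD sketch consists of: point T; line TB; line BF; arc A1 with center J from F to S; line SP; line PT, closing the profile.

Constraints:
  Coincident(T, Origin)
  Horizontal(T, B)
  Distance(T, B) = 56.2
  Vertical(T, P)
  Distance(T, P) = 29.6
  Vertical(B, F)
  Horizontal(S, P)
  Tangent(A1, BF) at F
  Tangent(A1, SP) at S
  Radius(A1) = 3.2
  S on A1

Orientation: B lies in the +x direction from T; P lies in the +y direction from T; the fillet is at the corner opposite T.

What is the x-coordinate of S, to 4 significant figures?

53.00

T is at the origin; T and B share the same y with |TB| = 56.2 and B on the +x side, so B = (56.20, 0.000). T and P share the same x with |TP| = 29.6 and P on the +y side, so P = (0.000, 29.60). The virtual corner opposite T is at (56.20, 29.60). Tangency of A1 to BF means the radius JF is perpendicular to BF and tangency of A1 to SP means the radius JS is perpendicular to SP, with radius 3.2, so the center J sits 3.2 in from both sides at J = (53.00, 26.40). That places the tangent points at F = (56.20, 26.40) on BF and S = (53.00, 29.60) on SP. So S.x = 53.00.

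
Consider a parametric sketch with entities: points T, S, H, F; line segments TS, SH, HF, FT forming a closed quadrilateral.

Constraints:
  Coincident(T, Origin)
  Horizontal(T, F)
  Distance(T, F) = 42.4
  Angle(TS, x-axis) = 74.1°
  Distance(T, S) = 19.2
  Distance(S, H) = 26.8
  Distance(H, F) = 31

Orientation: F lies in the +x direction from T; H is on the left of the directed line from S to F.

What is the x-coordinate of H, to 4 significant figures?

30.12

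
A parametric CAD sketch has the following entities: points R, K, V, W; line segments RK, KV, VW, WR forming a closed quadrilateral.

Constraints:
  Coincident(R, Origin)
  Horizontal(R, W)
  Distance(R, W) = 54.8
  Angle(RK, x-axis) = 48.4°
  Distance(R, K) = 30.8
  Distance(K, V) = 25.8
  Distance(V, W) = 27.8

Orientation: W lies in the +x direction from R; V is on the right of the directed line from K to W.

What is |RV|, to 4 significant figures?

27.13

R is at the origin; RW is horizontal with |RW| = 54.8 and W in +x, so W = (54.8, 0). RK runs at 48.4° with |RK| = 30.8, so K = (20.45, 23.03). V is determined by |KV| = 25.8 and |VW| = 27.8 together: it lies at the intersection of circle(K, 25.8) and circle(W, 27.8). With |KW| = 41.36, the foot of the radical line on KW is 19.38 from K and the perpendicular offset is √(25.8² − 19.38²) = 17.03. Taking the right-of-KW solution: V = (27.07, -1.905).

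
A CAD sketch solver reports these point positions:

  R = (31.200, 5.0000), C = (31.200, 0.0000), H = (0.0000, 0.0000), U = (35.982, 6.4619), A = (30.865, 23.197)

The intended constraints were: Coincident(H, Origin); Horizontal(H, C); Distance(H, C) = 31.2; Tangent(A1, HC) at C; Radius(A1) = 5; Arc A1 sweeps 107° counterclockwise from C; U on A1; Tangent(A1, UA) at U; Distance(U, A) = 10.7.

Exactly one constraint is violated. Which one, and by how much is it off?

Distance(U, A) = 10.7 — off by 6.80.

H = (0.00, 0.00) ✓; H.y = 0.00, C.y = 0.00 ✓; |HC| = 31.20 ✓; ∠(RC, CH) = 90.00° ✓; |RC| = 5.000 ✓; bearing(R→U) − bearing(R→C) = 107.0° ✓; |RU| = 5.000 ✓; ∠(RU, UA) = 90.00° ✓; |UA| = 17.50 ✗.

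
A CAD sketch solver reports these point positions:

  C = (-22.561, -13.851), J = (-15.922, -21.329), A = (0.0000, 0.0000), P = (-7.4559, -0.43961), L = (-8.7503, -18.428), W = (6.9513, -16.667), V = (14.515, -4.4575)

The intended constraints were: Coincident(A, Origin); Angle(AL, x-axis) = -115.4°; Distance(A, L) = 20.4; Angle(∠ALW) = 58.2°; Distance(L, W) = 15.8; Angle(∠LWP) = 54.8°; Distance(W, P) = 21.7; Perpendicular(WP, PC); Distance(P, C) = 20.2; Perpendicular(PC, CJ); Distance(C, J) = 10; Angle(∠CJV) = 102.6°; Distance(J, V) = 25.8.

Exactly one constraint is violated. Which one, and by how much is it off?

Distance(J, V) = 25.8 — off by 9.00.

A = (0.00, 0.00) ✓; AL at -115.4° ✓; |AL| = 20.40 ✓; ∠ALW = 58.20° ✓; |LW| = 15.80 ✓; ∠LWP = 54.80° ✓; |WP| = 21.70 ✓; ∠(WP, PC) = 90.00° ✓; |PC| = 20.20 ✓; ∠(PC, CJ) = 90.00° ✓; |CJ| = 10.00 ✓; ∠CJV = 102.6° ✓; |JV| = 34.80 ✗.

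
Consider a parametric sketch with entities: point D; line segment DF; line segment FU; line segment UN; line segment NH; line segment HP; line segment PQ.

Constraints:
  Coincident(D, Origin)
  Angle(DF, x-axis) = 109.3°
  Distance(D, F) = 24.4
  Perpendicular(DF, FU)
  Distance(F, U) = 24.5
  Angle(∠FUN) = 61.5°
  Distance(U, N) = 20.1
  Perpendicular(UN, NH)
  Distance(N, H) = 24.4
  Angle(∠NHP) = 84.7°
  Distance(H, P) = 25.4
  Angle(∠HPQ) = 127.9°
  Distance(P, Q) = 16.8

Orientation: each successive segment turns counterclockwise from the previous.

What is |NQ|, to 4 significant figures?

35.24

∠NHP = 84.7° gives HP at 143.1° from the x-axis; with |HP| = 25.4, P = (-20.22, 34.76). ∠HPQ = 127.9° gives PQ at -164.8° from the x-axis; with |PQ| = 16.8, Q = (-36.43, 30.35). Then |NQ| = |Q − N| = 35.24.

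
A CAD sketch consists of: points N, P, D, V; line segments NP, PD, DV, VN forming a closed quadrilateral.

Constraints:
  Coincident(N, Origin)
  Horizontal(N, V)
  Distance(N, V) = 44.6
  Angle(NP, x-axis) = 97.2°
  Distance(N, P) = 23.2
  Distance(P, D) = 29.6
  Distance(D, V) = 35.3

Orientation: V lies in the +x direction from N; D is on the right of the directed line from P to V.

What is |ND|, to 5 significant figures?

10.261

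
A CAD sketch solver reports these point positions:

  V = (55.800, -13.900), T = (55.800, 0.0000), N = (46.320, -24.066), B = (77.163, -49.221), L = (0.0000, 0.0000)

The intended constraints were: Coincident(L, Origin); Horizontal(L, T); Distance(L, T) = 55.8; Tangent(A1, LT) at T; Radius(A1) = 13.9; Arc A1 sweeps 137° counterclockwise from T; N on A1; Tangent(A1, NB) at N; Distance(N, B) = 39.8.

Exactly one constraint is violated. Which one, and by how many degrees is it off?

Tangent(A1, NB) at N — off by 3.80°.

L = (0.00, 0.00) ✓; L.y = 0.00, T.y = 0.00 ✓; |LT| = 55.80 ✓; ∠(VT, TL) = 90.00° ✓; |VT| = 13.90 ✓; bearing(V→N) − bearing(V→T) = 137.0° ✓; |VN| = 13.90 ✓; ∠(VN, NB) = 86.20° ✗; |NB| = 39.80 ✓.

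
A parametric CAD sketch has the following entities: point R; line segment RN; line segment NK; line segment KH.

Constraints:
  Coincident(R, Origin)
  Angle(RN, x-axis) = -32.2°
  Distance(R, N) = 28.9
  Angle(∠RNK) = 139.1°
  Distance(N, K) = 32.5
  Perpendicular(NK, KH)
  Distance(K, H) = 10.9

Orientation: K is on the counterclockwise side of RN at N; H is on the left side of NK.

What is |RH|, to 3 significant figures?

54.9

R is at the origin; RN runs at -32.2° with length 28.9, so N = 28.9·(cos -32.2°, sin -32.2°) = (24.5, -15.4). ∠RNK = 139.1°, so NK runs at -32.2° + (180° − 139.1°) = 8.70° from the x-axis; with |NK| = 32.5, K = N + 32.5·(cos 8.70°, sin 8.70°) = (56.6, -10.5). NK ⟂ KH; with |KH| = 10.9 on the left of NK, H = K + 10.9·(-0.151, 0.988) = (54.9, 0.290). Then |RH| = |H − R| = 54.9.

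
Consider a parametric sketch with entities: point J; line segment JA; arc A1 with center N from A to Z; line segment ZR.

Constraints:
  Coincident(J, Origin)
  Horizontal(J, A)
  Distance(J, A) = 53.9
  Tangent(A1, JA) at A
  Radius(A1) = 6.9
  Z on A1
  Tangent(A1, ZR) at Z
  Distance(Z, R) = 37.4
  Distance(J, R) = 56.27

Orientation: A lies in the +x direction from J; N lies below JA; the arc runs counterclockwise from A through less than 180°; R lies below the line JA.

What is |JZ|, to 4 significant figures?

47.50

J is at the origin; J and A share the same y with |JA| = 53.9 and A on the +x side, so A = (53.90, 0.000). Tangency of A1 to JA means the radius NA is perpendicular to JA, so N = A + (0, -6.9) = (53.90, -6.900). Since NZ ⟂ ZR (tangency), |NR| = √(6.9² + 37.4²) = 38.03 regardless of where Z sits on A1. So R lies on both circle(J, 56.27) and circle(N, 38.03); the below-JA intersection is R = (38.04, -41.47). Z is the foot of the tangent from R: Z = (47.21, -5.208).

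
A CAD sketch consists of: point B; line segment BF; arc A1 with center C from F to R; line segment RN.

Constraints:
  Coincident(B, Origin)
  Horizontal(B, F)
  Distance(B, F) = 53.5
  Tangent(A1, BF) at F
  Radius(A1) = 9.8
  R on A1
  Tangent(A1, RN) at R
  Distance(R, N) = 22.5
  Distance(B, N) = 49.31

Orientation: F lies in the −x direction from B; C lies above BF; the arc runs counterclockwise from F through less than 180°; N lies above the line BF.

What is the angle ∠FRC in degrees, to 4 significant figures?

50.93°

Checks: |CF| = 9.800 ✓; |CR| = 9.800 ✓; ∠(CR, RN) = 90.00° ✓; |RN| = 22.50 ✓; |BN| = 49.31 ✓.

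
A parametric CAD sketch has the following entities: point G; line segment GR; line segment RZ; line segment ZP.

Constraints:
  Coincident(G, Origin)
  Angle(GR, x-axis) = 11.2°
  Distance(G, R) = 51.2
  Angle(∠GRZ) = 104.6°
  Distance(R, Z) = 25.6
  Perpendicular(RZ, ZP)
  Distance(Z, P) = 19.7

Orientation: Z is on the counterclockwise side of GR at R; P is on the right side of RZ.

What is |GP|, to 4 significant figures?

79.23

G is at the origin; GR runs at 11.2° with length 51.2, so R = 51.2·(cos 11.2°, sin 11.2°) = (50.22, 9.945). ∠GRZ = 104.6°, so RZ runs at 11.2° + (180° − 104.6°) = 86.60° from the x-axis; with |RZ| = 25.6, Z = R + 25.6·(cos 86.60°, sin 86.60°) = (51.74, 35.50). The perpendicularity gives ZP at right angles to RZ; with |ZP| = 19.7 on the right of RZ, P = Z + 19.7·(0.9982, -0.05931) = (71.41, 34.33). Then |GP| = |P − G| = 79.23.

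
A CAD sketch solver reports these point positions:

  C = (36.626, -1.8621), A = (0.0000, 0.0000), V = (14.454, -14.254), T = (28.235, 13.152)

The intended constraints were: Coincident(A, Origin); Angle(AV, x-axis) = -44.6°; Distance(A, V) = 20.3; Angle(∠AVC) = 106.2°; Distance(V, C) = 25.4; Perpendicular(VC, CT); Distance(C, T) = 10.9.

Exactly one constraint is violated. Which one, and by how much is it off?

Distance(C, T) = 10.9 — off by 6.30.

A = (0.00, 0.00) ✓; AV at -44.60° ✓; |AV| = 20.30 ✓; ∠AVC = 106.2° ✓; |VC| = 25.40 ✓; ∠(VC, CT) = 90.00° ✓; |CT| = 17.20 ✗.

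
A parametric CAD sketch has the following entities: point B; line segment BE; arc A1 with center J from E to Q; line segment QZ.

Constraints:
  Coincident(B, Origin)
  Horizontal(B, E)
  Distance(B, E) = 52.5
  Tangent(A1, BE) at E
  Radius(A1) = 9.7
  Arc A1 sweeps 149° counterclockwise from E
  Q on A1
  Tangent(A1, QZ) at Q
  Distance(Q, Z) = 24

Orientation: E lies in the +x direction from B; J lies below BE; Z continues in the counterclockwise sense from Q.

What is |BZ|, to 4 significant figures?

74.55

B is at the origin; B and E share the same y with |BE| = 52.5 and E on the +x side, so E = (52.50, 0.000). The tangent condition forces JE to be normal to BE, so J = E + (0, -9.7) = (52.50, -9.700). On A1, E sits at bearing 90° from J; a 149° counterclockwise sweep puts Q at bearing 239°, so Q = J + 9.7·(cos 239°, sin 239°) = (47.50, -18.01). The tangent condition forces JQ to be normal to QZ, so QZ runs along (−sin 239°, cos 239°); with |QZ| = 24.0, Z = (68.08, -30.38). Then |BZ| = |Z − B| = 74.55.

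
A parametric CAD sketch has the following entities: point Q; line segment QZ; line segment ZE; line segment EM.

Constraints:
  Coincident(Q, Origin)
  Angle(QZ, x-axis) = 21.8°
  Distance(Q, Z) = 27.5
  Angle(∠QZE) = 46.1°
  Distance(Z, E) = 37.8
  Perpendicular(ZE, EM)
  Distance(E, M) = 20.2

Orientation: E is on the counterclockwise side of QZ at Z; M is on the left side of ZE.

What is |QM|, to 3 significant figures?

18.7

Q is at the origin; QZ runs at 21.8° with length 27.5, so Z = 27.5·(cos 21.8°, sin 21.8°) = (25.5, 10.2). ∠QZE = 46.1°, so ZE runs at 21.8° + (180° − 46.1°) = 156° from the x-axis; with |ZE| = 37.8, E = Z + 37.8·(cos 156°, sin 156°) = (-8.92, 25.8). The perpendicularity gives EM at right angles to ZE; with |EM| = 20.2 on the left of ZE, M = E + 20.2·(-0.412, -0.911) = (-17.2, 7.36). Then |QM| = |M − Q| = 18.7.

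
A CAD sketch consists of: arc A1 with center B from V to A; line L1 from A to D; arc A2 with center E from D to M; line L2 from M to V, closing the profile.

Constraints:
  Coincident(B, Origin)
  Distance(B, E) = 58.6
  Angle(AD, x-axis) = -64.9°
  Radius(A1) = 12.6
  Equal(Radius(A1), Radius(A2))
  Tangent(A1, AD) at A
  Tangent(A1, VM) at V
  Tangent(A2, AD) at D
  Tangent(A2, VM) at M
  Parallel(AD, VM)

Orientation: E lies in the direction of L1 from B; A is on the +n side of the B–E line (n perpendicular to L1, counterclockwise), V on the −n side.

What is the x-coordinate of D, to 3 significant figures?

36.3

The slot axis is L1's direction at -64.9°, so u = (cos -64.9°, sin -64.9°) = (0.424, -0.906) and n = (−sin -64.9°, cos -64.9°) = (0.906, 0.424). B is at the origin and E lies 58.6 along u from B, so E = 58.6·u = (24.9, -53.1). Tangency of A1 to both parallel lines with radius 12.6 puts A and V at B ± 12.6·n: A = (11.4, 5.34), V = (-11.4, -5.34). Equal radii place D and M the same way about E: D = E + 12.6·n = (36.3, -47.7), M = E − 12.6·n = (13.4, -58.4). So D.x = 36.3.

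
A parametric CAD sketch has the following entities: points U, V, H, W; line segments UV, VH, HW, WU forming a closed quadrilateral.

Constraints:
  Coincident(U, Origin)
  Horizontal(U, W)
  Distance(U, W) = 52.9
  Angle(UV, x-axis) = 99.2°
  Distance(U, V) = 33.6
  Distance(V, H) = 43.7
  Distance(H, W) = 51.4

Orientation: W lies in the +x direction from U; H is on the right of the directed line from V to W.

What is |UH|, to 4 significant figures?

10.13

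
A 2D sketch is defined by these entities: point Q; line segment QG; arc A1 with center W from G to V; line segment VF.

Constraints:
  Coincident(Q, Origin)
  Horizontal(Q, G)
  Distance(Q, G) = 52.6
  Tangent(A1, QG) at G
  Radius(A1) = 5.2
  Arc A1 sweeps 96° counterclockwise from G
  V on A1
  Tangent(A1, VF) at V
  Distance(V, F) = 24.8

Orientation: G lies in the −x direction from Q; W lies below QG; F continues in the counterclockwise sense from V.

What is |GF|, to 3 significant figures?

30.5

Q is at the origin; Q and G share the same y with |QG| = 52.6 and G on the −x side, so G = (-52.6, 0.00). The tangent condition forces WG to be normal to QG, so W = G + (0, -5.2) = (-52.6, -5.20). On A1, G sits at bearing 90° from W; a 96° counterclockwise sweep puts V at bearing 186°, so V = W + 5.2·(cos 186°, sin 186°) = (-57.8, -5.74). Tangency of A1 to VF means the radius WV is perpendicular to VF, so VF runs along (−sin 186°, cos 186°); with |VF| = 24.8, F = (-55.2, -30.4). Then |GF| = |F − G| = 30.5.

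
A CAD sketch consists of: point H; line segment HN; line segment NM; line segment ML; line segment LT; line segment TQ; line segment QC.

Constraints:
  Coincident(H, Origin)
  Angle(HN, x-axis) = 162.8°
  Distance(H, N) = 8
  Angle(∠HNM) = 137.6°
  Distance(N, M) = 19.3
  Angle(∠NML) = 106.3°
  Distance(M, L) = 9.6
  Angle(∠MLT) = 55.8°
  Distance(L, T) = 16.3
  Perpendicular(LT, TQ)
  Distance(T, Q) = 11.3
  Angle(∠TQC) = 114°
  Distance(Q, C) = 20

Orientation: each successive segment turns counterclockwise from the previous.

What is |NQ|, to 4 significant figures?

11.92

H is at the origin; HN runs at 162.8° with length 8.0, so N = (-7.642, 2.366). ∠HNM = 137.6° gives NM at -154.8° from the x-axis; with |NM| = 19.3, M = (-25.11, -5.852). ∠NML = 106.3° gives ML at -81.10° from the x-axis; with |ML| = 9.6, L = (-23.62, -15.34). ∠MLT = 55.8° gives LT at 43.10° from the x-axis; with |LT| = 16.3, T = (-11.72, -4.199). LT is perpendicular to TQ, so TQ runs at 133.1°; with |TQ| = 11.3, Q = (-19.44, 4.052). Then |NQ| = |Q − N| = 11.92.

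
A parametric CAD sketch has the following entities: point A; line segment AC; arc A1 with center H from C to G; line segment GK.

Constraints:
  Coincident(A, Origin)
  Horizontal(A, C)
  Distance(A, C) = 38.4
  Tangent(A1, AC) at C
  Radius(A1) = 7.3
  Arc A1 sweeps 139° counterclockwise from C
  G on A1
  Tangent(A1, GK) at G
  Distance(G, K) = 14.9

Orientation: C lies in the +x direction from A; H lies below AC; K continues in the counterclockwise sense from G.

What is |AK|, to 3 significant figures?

50.2

On A1, C sits at bearing 90° from H; a 139° counterclockwise sweep puts G at bearing 229°, so G = H + 7.3·(cos 229°, sin 229°) = (33.6, -12.8). A1 meets GK tangentially, so HG is at right angles to GK, so GK runs along (−sin 229°, cos 229°); with |GK| = 14.9, K = (44.9, -22.6). Then |AK| = |K − A| = 50.2.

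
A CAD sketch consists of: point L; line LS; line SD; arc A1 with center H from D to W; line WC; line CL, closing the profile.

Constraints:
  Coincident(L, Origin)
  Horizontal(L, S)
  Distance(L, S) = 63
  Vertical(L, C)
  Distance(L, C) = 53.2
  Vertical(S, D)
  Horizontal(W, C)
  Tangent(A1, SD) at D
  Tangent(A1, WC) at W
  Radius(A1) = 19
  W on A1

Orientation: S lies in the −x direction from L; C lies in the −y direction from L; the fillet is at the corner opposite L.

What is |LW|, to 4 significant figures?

69.04

L is at the origin; LS is horizontal with |LS| = 63.0 and S on the −x side, so S = (-63.00, 0.000). L and C share the same x with |LC| = 53.2 and C on the −y side, so C = (0.000, -53.20). The virtual corner opposite L is at (-63.00, -53.20). Tangency of A1 to SD means the radius HD is perpendicular to SD and tangency of A1 to WC means the radius HW is perpendicular to WC, with radius 19.0, so the center H sits 19.0 in from both sides at H = (-44.00, -34.20). That places the tangent points at D = (-63.00, -34.20) on SD and W = (-44.00, -53.20) on WC. Then |LW| = |W − L| = 69.04.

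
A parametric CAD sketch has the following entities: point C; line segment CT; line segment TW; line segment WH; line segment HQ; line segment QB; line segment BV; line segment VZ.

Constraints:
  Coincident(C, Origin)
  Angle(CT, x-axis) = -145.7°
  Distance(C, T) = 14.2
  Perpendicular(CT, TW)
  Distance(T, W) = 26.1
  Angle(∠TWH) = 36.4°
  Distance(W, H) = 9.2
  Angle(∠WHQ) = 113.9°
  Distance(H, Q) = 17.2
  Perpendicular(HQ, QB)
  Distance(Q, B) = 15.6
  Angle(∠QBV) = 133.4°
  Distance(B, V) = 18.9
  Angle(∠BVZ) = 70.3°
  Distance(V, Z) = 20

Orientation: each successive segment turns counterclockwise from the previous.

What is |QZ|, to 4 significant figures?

24.07

∠QBV = 133.4° gives BV at -69.40° from the x-axis; with |BV| = 18.9, V = (-12.33, -44.54). ∠BVZ = 70.3° gives VZ at 40.30° from the x-axis; with |VZ| = 20.0, Z = (2.920, -31.61). Then |QZ| = |Z − Q| = 24.07.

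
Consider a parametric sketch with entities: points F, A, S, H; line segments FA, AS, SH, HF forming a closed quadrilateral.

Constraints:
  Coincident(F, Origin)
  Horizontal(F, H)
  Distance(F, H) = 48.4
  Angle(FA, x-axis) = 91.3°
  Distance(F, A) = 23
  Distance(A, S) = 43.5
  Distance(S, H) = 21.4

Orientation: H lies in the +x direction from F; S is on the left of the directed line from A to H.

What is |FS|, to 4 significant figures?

47.64

F is at the origin; F and H share the same y with |FH| = 48.4 and H in +x, so H = (48.4, 0). FA runs at 91.3° with |FA| = 23.0, so A = (-0.5218, 22.99). S is determined by |AS| = 43.5 and |SH| = 21.4 together: it lies at the intersection of circle(A, 43.5) and circle(H, 21.4). With |AH| = 54.06, the foot of the radical line on AH is 40.29 from A and the perpendicular offset is √(43.5² − 40.29²) = 16.39. Taking the left-of-AH solution: S = (42.92, 20.69).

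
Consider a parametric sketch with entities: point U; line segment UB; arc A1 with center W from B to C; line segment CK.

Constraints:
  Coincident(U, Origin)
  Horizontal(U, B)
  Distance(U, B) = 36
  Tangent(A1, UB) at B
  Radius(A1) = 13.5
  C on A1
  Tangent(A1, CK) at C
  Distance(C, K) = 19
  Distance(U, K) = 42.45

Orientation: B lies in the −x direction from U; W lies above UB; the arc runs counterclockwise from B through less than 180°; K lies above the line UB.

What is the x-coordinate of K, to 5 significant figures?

-25.205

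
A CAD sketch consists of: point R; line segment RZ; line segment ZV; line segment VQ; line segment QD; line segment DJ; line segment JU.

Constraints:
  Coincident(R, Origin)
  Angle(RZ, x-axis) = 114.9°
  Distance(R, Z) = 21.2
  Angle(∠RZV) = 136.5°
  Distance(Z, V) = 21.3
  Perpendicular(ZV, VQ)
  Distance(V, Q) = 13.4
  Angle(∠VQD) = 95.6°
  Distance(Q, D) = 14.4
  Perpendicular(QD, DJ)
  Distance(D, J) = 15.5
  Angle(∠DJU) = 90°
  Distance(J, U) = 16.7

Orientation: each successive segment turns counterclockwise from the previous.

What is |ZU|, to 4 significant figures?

22.19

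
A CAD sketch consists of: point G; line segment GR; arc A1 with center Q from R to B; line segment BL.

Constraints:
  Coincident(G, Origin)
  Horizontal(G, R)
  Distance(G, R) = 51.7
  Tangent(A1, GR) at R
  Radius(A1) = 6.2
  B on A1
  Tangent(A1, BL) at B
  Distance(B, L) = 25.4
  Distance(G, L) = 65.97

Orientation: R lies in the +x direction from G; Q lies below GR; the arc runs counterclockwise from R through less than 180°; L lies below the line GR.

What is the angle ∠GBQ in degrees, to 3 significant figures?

141°

Checks: |QB| = 6.200 ✓; ∠(QB, BL) = 90.00° ✓; |BL| = 25.40 ✓; |GL| = 65.97 ✓.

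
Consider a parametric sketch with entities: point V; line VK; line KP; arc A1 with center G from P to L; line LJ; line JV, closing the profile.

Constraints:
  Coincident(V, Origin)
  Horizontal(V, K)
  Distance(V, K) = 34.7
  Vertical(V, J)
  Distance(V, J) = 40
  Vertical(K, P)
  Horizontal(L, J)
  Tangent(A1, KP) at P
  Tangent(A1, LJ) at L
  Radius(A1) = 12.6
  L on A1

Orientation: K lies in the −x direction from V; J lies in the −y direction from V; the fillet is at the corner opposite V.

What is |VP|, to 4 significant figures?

44.21

V is at the origin; VK is horizontal with |VK| = 34.7 and K on the −x side, so K = (-34.70, 0.000). V and J share the same x with |VJ| = 40.0 and J on the −y side, so J = (0.000, -40.00). The virtual corner opposite V is at (-34.70, -40.00). The tangent condition forces GP to be normal to KP and since A1 is tangent to LJ there, GL ⟂ LJ, with radius 12.6, so the center G sits 12.6 in from both sides at G = (-22.10, -27.40). That places the tangent points at P = (-34.70, -27.40) on KP and L = (-22.10, -40.00) on LJ. Then |VP| = |P − V| = 44.21.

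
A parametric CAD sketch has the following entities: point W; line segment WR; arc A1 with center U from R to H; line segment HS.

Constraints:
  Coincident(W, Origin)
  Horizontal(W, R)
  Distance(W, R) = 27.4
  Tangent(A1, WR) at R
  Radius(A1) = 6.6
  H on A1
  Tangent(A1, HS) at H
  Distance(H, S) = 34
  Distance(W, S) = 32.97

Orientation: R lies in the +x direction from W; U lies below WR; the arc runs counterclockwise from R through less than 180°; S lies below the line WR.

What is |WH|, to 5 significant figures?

21.944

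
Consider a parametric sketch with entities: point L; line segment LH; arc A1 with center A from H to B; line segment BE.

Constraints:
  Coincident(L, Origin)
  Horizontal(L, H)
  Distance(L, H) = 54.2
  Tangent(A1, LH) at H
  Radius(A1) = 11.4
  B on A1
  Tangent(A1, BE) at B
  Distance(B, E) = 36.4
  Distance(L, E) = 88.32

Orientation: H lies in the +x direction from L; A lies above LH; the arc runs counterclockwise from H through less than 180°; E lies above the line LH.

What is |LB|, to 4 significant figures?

65.20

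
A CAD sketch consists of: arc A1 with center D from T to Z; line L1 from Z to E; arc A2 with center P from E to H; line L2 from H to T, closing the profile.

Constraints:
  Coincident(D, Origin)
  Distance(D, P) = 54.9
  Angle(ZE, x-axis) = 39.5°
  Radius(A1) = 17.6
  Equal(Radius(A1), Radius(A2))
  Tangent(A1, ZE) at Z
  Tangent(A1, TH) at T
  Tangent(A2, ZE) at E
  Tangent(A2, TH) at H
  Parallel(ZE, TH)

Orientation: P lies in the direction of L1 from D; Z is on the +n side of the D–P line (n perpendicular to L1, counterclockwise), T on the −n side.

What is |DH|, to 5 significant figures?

57.652

The slot axis is L1's direction at 39.5°, so u = (cos 39.5°, sin 39.5°) = (0.77162, 0.63608) and n = (−sin 39.5°, cos 39.5°) = (-0.63608, 0.77162). D is at the origin and P lies 54.9 along u from D, so P = 54.9·u = (42.362, 34.921). Tangency of A1 to both parallel lines with radius 17.6 puts Z and T at D ± 17.6·n: Z = (-11.195, 13.581), T = (11.195, -13.581). Equal radii place E and H the same way about P: E = P + 17.6·n = (31.167, 48.501), H = P − 17.6·n = (53.557, 21.340). Then |DH| = |H − D| = 57.652.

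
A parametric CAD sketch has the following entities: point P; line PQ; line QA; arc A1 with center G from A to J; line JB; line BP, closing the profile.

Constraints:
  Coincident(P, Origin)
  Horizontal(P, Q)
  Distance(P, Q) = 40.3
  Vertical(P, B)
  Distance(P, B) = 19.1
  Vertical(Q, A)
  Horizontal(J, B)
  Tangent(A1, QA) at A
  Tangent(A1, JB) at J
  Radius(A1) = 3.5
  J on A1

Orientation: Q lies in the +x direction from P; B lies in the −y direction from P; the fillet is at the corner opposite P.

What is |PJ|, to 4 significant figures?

41.46

P is at the origin; P and Q share the same y with |PQ| = 40.3 and Q on the +x side, so Q = (40.30, 0.000). PB is vertical with |PB| = 19.1 and B on the −y side, so B = (0.000, -19.10). The virtual corner opposite P is at (40.30, -19.10). Since A1 is tangent to QA there, GA ⟂ QA and since A1 is tangent to JB there, GJ ⟂ JB, with radius 3.5, so the center G sits 3.5 in from both sides at G = (36.80, -15.60). That places the tangent points at A = (40.30, -15.60) on QA and J = (36.80, -19.10) on JB. Then |PJ| = |J − P| = 41.46.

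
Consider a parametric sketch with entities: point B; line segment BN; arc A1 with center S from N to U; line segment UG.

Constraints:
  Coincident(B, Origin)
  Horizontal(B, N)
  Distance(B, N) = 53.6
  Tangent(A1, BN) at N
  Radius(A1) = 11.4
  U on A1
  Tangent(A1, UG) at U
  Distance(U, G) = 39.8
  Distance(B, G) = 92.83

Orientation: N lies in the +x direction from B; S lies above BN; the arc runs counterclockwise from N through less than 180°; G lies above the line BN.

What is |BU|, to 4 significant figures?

63.58

Checks: |SU| = 11.40 ✓; ∠(SU, UG) = 90.00° ✓; |UG| = 39.80 ✓; |BG| = 92.83 ✓.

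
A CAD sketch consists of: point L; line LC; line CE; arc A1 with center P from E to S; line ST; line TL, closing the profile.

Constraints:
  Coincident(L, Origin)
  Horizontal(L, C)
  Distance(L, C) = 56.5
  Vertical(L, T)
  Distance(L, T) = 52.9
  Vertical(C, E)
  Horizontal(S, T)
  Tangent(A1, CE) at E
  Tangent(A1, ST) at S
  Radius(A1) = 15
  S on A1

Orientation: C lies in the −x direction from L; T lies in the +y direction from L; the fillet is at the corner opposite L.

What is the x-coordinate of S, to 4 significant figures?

-41.50

L is at the origin; L and C share the same y with |LC| = 56.5 and C on the −x side, so C = (-56.50, 0.000). LT is vertical with |LT| = 52.9 and T on the +y side, so T = (0.000, 52.90). The virtual corner opposite L is at (-56.50, 52.90). Since A1 is tangent to CE there, PE ⟂ CE and tangency of A1 to ST means the radius PS is perpendicular to ST, with radius 15.0, so the center P sits 15.0 in from both sides at P = (-41.50, 37.90). That places the tangent points at E = (-56.50, 37.90) on CE and S = (-41.50, 52.90) on ST. So S.x = -41.50.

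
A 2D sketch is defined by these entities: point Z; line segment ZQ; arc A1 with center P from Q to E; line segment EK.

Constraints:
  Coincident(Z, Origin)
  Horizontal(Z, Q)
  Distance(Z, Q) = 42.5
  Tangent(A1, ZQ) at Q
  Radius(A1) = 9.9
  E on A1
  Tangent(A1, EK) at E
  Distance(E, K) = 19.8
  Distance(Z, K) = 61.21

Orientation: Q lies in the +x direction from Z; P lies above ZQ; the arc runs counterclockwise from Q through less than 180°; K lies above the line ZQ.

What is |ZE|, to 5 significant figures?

53.148

Z is at the origin; ZQ is horizontal with |ZQ| = 42.5 and Q on the +x side, so Q = (42.500, 0.0000). A1 meets ZQ tangentially, so PQ is at right angles to ZQ, so P = Q + (0, 9.9) = (42.500, 9.9000). Since PE ⟂ EK (tangency), |PK| = √(9.9² + 19.8²) = 22.137 regardless of where E sits on A1. So K lies on both circle(Z, 61.21) and circle(P, 22.137); the above-ZQ intersection is K = (54.004, 28.813). E is the foot of the tangent from K: E = (52.366, 9.0808).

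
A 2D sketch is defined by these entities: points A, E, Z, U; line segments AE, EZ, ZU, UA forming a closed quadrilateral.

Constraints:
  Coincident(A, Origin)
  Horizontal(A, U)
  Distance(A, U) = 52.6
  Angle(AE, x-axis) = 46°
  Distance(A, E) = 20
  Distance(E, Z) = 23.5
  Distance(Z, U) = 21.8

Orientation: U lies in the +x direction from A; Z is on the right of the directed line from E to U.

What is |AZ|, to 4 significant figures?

30.93

A is at the origin; A and U share the same y with |AU| = 52.6 and U in +x, so U = (52.6, 0). AE runs at 46.0° with |AE| = 20.0, so E = (13.89, 14.39). Z is determined by |EZ| = 23.5 and |ZU| = 21.8 together: it lies at the intersection of circle(E, 23.5) and circle(U, 21.8). With |EU| = 41.29, the foot of the radical line on EU is 21.58 from E and the perpendicular offset is √(23.5² − 21.58²) = 9.305. Taking the right-of-EU solution: Z = (30.88, -1.853).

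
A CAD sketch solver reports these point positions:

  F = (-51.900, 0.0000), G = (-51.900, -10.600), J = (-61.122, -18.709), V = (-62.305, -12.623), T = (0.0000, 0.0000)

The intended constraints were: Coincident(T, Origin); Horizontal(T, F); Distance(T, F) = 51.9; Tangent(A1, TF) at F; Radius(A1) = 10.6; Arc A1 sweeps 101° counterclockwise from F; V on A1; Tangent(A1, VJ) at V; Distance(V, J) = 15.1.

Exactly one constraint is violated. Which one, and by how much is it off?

Distance(V, J) = 15.1 — off by 8.90.

T = (0.00, 0.00) ✓; T.y = 0.00, F.y = 0.00 ✓; |TF| = 51.90 ✓; ∠(GF, FT) = 90.00° ✓; |GF| = 10.60 ✓; bearing(G→V) − bearing(G→F) = 101.0° ✓; |GV| = 10.60 ✓; ∠(GV, VJ) = 90.00° ✓; |VJ| = 6.200 ✗.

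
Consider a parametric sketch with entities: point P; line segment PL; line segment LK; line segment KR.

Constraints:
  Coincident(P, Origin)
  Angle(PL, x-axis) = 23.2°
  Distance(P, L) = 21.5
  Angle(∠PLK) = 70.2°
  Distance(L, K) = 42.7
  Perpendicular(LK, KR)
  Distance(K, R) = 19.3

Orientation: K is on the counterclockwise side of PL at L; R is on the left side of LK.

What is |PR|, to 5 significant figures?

35.429

P is at the origin; PL runs at 23.2° with length 21.5, so L = 21.5·(cos 23.2°, sin 23.2°) = (19.761, 8.4698). ∠PLK = 70.2°, so LK runs at 23.2° + (180° − 70.2°) = 133.00° from the x-axis; with |LK| = 42.7, K = L + 42.7·(cos 133.00°, sin 133.00°) = (-9.3599, 39.699). LK ⟂ KR; with |KR| = 19.3 on the left of LK, R = K + 19.3·(-0.73135, -0.68200) = (-23.475, 26.536). Then |PR| = |R − P| = 35.429.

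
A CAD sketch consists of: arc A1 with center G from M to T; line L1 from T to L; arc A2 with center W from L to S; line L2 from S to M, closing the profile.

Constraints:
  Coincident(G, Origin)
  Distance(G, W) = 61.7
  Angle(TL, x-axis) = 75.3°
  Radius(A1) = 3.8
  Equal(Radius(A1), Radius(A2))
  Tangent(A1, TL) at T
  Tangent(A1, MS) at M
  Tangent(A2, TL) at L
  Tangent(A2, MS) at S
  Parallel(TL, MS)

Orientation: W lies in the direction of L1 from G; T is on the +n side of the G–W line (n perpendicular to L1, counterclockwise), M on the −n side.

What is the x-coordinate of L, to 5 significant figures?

11.981

The slot axis is L1's direction at 75.3°, so u = (cos 75.3°, sin 75.3°) = (0.25376, 0.96727) and n = (−sin 75.3°, cos 75.3°) = (-0.96727, 0.25376). G is at the origin and W lies 61.7 along u from G, so W = 61.7·u = (15.657, 59.680). Tangency of A1 to both parallel lines with radius 3.8 puts T and M at G ± 3.8·n: T = (-3.6756, 0.96428), M = (3.6756, -0.96428). Equal radii place L and S the same way about W: L = W + 3.8·n = (11.981, 60.645), S = W − 3.8·n = (19.332, 58.716). So L.x = 11.981.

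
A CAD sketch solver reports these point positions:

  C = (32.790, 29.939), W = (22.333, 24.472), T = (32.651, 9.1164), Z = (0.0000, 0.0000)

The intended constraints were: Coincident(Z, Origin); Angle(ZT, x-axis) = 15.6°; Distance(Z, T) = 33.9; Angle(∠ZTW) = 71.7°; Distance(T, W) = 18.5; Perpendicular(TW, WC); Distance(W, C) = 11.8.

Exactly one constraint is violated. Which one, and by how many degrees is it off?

Perpendicular(TW, WC) — off by 6.30°.

Z = (0.00, 0.00) ✓; ZT at 15.60° ✓; |ZT| = 33.90 ✓; ∠ZTW = 71.70° ✓; |TW| = 18.50 ✓; ∠(TW, WC) = 96.30° ✗; |WC| = 11.80 ✓.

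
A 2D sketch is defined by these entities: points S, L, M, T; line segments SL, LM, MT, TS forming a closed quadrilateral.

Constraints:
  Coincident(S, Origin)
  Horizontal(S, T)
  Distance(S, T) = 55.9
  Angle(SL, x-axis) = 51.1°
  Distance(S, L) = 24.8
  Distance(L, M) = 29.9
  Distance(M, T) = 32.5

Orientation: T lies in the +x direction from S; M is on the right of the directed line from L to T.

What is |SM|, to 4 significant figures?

26.36

S is at the origin; S and T share the same y with |ST| = 55.9 and T in +x, so T = (55.9, 0). SL runs at 51.1° with |SL| = 24.8, so L = (15.57, 19.30). M is determined by |LM| = 29.9 and |MT| = 32.5 together: it lies at the intersection of circle(L, 29.9) and circle(T, 32.5). With |LT| = 44.71, the foot of the radical line on LT is 20.54 from L and the perpendicular offset is √(29.9² − 20.54²) = 21.73. Taking the right-of-LT solution: M = (24.72, -9.166).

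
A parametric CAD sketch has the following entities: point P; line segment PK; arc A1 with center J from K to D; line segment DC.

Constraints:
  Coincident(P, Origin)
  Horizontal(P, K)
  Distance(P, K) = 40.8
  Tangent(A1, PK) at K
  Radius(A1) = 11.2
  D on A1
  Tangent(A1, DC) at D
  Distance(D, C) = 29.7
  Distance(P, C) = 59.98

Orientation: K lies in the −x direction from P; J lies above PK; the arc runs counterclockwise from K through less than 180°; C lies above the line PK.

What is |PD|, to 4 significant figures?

34.18

Checks: P = (0.00, 0.00) ✓; |PK| = 40.80 ✓; |JD| = 11.20 ✓; ∠(JD, DC) = 90.00° ✓; |DC| = 29.70 ✓; |PC| = 59.98 ✓.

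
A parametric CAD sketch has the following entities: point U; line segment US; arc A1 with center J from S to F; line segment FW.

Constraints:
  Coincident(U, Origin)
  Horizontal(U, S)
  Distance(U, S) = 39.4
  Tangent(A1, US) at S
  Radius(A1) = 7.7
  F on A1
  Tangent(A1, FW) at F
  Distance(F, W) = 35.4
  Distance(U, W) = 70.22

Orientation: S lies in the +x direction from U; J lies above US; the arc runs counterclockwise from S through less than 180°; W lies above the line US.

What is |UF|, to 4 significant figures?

46.89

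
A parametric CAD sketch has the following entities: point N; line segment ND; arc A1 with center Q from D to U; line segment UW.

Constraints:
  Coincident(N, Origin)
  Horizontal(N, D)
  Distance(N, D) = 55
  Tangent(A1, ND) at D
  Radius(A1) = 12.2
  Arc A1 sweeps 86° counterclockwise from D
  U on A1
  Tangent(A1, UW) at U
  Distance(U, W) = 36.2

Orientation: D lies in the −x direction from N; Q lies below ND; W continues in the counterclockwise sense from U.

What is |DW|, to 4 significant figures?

49.68

N is at the origin; ND is horizontal with |ND| = 55.0 and D on the −x side, so D = (-55.00, 0.000). Tangency of A1 to ND means the radius QD is perpendicular to ND, so Q = D + (0, -12.2) = (-55.00, -12.20). On A1, D sits at bearing 90° from Q; an 86° counterclockwise sweep puts U at bearing 176°, so U = Q + 12.2·(cos 176°, sin 176°) = (-67.17, -11.35). The tangent condition forces QU to be normal to UW, so UW runs along (−sin 176°, cos 176°); with |UW| = 36.2, W = (-69.70, -47.46). Then |DW| = |W − D| = 49.68.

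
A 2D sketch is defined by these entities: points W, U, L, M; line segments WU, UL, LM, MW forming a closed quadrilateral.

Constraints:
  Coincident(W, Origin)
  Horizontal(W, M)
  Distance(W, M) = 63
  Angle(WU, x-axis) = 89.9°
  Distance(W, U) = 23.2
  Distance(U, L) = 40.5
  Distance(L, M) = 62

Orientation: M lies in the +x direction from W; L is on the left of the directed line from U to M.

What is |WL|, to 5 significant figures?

59.194

W is at the origin; W and M share the same y with |WM| = 63.0 and M in +x, so M = (63.0, 0). WU runs at 89.9° with |WU| = 23.2, so U = (0.040492, 23.200). L is determined by |UL| = 40.5 and |LM| = 62.0 together: it lies at the intersection of circle(U, 40.5) and circle(M, 62.0). With |UM| = 67.098, the foot of the radical line on UM is 17.127 from U and the perpendicular offset is √(40.5² − 17.127²) = 36.700. Taking the left-of-UM solution: L = (28.801, 51.715).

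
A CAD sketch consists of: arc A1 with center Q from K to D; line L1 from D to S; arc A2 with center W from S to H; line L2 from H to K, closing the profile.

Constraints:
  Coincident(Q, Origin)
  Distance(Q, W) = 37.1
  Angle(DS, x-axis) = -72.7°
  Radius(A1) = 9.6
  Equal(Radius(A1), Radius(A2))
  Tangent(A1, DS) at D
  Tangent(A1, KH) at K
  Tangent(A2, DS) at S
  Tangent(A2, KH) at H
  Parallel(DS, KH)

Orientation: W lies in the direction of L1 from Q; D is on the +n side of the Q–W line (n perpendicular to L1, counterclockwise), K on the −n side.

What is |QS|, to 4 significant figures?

38.32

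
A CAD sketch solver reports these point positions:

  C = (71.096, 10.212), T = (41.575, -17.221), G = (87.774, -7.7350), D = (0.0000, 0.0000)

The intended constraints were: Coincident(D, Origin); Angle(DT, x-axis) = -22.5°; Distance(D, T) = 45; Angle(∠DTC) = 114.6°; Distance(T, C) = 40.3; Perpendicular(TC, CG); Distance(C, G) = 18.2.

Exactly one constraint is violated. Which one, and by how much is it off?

Distance(C, G) = 18.2 — off by 6.30.

D = (0.00, 0.00) ✓; DT at -22.50° ✓; |DT| = 45.00 ✓; ∠DTC = 114.6° ✓; |TC| = 40.30 ✓; ∠(TC, CG) = 90.00° ✓; |CG| = 24.50 ✗.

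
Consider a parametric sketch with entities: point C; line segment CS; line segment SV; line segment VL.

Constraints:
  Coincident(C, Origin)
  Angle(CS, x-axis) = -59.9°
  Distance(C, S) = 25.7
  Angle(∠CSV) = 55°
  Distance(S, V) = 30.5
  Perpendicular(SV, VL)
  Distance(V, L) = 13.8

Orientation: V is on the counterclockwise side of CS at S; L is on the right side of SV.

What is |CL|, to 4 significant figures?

38.25

C is at the origin; CS runs at -59.9° with length 25.7, so S = 25.7·(cos -59.9°, sin -59.9°) = (12.89, -22.23). ∠CSV = 55.0°, so SV runs at -59.9° + (180° − 55.0°) = 65.10° from the x-axis; with |SV| = 30.5, V = S + 30.5·(cos 65.10°, sin 65.10°) = (25.73, 5.430). SV is perpendicular to VL; with |VL| = 13.8 on the right of SV, L = V + 13.8·(0.9070, -0.4210) = (38.25, -0.3798). Then |CL| = |L − C| = 38.25.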